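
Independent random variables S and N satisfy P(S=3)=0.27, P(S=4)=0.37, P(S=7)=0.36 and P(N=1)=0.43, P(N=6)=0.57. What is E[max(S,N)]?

5.6935

E[max(S,N)] = Σ_s Σ_n max(s,n) · P(S=s)P(N=n)
 = 3·0.1161 + 6·0.1539 + 4·0.1591 + 6·0.2109 + 7·0.1548 + 7·0.2052
 = 0.3483 + 0.9234 + 0.6364 + 1.2654 + 1.0836 + 1.4364
 = 5.6935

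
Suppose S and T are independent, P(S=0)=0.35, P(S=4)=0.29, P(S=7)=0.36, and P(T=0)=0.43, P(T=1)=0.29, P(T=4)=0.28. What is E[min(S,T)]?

0.9165

E[min(S,T)] = Σ_s Σ_t min(s,t) · P(S=s)P(T=t)
 = 0·0.1505 + 0·0.1015 + 0·0.098 + 0·0.1247 + 1·0.0841 + 4·0.0812 + 0·0.1548 + 1·0.1044 + 4·0.1008
 = 0 + 0 + 0 + 0 + 0.0841 + 0.3248 + 0 + 0.1044 + 0.4032
 = 0.9165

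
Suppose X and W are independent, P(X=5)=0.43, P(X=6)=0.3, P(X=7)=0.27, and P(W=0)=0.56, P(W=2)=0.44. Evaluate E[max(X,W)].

E[max(X,W)] = Σ_x Σ_w max(x,w) · P(X=x)P(W=w)
 = 5·0.2408 + 5·0.1892 + 6·0.168 + 6·0.132 + 7·0.1512 + 7·0.1188
 = 1.204 + 0.946 + 1.008 + 0.792 + 1.0584 + 0.8316
 = 5.84

5.84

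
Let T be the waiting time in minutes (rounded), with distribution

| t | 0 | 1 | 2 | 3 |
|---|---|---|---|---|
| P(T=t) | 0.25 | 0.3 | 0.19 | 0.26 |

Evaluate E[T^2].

3.4

E[T^2] = Σ t^2·P(T=t)
 = 0·0.25 + 1·0.3 + 4·0.19 + 9·0.26
 = 0 + 0.3 + 0.76 + 2.34
 = 3.4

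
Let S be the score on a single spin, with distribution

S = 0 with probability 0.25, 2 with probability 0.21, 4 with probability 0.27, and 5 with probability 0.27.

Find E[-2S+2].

E[-2S+2] = Σ (-2s+2)·P(S=s)
 = 2·0.25 + (-2)·0.21 + (-6)·0.27 + (-8)·0.27
 = 0.5 + (-0.42) + (-1.62) + (-2.16)
 = -3.7

-3.7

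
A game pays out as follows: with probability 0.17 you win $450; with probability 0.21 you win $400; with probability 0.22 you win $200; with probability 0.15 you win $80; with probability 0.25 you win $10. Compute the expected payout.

E[payout] = 450·0.17 + 400·0.21 + 200·0.22 + 80·0.15 + 10·0.25
 = 76.5 + 84 + 44 + 12 + 2.5
 = 219

219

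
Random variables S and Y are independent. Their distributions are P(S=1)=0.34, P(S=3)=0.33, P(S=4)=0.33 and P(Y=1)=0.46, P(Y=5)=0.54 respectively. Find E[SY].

E[SY] = Σ_s Σ_y sy · P(S=s)P(Y=y)
 = 1·0.1564 + 5·0.1836 + 3·0.1518 + 15·0.1782 + 4·0.1518 + 20·0.1782
 = 0.1564 + 0.918 + 0.4554 + 2.673 + 0.6072 + 3.564
 = 8.374

8.374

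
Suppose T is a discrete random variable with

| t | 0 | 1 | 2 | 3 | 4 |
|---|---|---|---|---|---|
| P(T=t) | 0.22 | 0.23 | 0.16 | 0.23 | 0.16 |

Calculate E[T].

1.88

E[T] = Σ t·P(T=t)
 = 0·0.22 + 1·0.23 + 2·0.16 + 3·0.23 + 4·0.16
 = 0 + 0.23 + 0.32 + 0.69 + 0.64
 = 1.88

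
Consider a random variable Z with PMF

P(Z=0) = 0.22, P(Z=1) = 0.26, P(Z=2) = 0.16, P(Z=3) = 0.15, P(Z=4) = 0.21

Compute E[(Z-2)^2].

E[(Z-2)^2] = Σ (z-2)^2·P(Z=z)
 = 4·0.22 + 1·0.26 + 0·0.16 + 1·0.15 + 4·0.21
 = 0.88 + 0.26 + 0 + 0.15 + 0.84
 = 2.13

2.13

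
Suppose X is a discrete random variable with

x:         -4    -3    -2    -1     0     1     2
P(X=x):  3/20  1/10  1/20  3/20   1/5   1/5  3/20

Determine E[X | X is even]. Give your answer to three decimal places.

P(X is even) = 3/20 + 1/20 + 1/5 + 3/20 = 11/20.
E[X | X is even] = [(-4)·3/20 + (-2)·1/20 + 0·1/5 + 2·3/20] / (11/20)
 = -2/5 / (11/20)
 = -8/11

-0.727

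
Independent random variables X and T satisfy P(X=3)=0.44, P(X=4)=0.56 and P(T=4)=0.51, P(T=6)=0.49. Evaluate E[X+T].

8.54

E[X+T] = Σ_x Σ_t (x+t) · P(X=x)P(T=t)
 = 7·0.2244 + 9·0.2156 + 8·0.2856 + 10·0.2744
 = 1.5708 + 1.9404 + 2.2848 + 2.744
 = 8.54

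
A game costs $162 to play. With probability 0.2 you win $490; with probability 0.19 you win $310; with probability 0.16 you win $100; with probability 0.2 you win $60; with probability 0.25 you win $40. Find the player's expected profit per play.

32.9

E[payout] = 490·0.2 + 310·0.19 + 100·0.16 + 60·0.2 + 40·0.25
 = 98 + 58.9 + 16 + 12 + 10
 = 194.9
Net = 194.9 - 162 = 32.9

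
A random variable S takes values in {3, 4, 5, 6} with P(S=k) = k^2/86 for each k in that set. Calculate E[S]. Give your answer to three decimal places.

5.023

E[S] = Σ s·P(S=s)
 = 3·9/86 + 4·8/43 + 5·25/86 + 6·18/43
 = 27/86 + 32/43 + 125/86 + 108/43
 = 216/43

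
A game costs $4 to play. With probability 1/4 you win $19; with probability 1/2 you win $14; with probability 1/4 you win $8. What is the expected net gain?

9.75

E[payout] = 19·1/4 + 14·1/2 + 8·1/4
 = 19/4 + 7 + 2
 = 55/4
Net = 55/4 - 4 = 39/4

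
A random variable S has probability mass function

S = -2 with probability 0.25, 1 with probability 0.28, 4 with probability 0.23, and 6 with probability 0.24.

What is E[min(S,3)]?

E[min(S,3)] = Σ min(s,3)·P(S=s)
 = (-2)·0.25 + 1·0.28 + 3·0.23 + 3·0.24
 = (-0.5) + 0.28 + 0.69 + 0.72
 = 1.19

1.19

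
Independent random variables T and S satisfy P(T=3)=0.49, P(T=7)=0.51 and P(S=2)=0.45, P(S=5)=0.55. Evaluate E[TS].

E[TS] = Σ_t Σ_s ts · P(T=t)P(S=s)
 = 6·0.2205 + 15·0.2695 + 14·0.2295 + 35·0.2805
 = 1.323 + 4.0425 + 3.213 + 9.8175
 = 18.396

18.396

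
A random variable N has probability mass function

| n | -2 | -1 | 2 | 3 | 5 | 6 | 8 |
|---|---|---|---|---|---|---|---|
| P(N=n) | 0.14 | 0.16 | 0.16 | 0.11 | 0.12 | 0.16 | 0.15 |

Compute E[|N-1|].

3.45

E[|N-1|] = Σ |n-1|·P(N=n)
 = 3·0.14 + 2·0.16 + 1·0.16 + 2·0.11 + 4·0.12 + 5·0.16 + 7·0.15
 = 0.42 + 0.32 + 0.16 + 0.22 + 0.48 + 0.8 + 1.05
 = 3.45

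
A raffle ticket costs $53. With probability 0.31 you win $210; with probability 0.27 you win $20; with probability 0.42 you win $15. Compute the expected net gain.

E[payout] = 210·0.31 + 20·0.27 + 15·0.42
 = 65.1 + 5.4 + 6.3
 = 76.8
Net = 76.8 - 53 = 23.8

23.8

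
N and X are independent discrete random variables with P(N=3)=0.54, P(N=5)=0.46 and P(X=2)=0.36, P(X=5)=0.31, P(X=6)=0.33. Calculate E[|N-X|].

E[|N-X|] = Σ_n Σ_x |n-x| · P(N=n)P(X=x)
 = 1·0.1944 + 2·0.1674 + 3·0.1782 + 3·0.1656 + 0·0.1426 + 1·0.1518
 = 0.1944 + 0.3348 + 0.5346 + 0.4968 + 0 + 0.1518
 = 1.7124

1.7124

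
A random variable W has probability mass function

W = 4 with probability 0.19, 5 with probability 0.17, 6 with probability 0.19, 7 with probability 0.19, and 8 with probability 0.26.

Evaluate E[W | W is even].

6.21875

P(W is even) = 0.19 + 0.19 + 0.26 = 0.64.
E[W | W is even] = [4·0.19 + 6·0.19 + 8·0.26] / 0.64
 = 3.98 / 0.64
 = 199/32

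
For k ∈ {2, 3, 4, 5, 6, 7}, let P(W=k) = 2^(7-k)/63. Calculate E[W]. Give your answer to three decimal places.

E[W] = Σ w·P(W=w)
 = 2·32/63 + 3·16/63 + 4·8/63 + 5·4/63 + 6·2/63 + 7·1/63
 = 64/63 + 16/21 + 32/63 + 20/63 + 4/21 + 1/9
 = 61/21

2.905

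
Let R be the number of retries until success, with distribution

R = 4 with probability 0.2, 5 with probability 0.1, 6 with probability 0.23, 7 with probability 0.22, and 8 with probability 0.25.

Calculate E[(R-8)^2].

5.24

E[(R-8)^2] = Σ (r-8)^2·P(R=r)
 = 16·0.2 + 9·0.1 + 4·0.23 + 1·0.22 + 0·0.25
 = 3.2 + 0.9 + 0.92 + 0.22 + 0
 = 5.24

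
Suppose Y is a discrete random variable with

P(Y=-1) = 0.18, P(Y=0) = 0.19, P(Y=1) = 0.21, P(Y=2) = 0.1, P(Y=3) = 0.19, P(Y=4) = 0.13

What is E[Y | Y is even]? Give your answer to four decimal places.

P(Y is even) = 0.19 + 0.1 + 0.13 = 0.42.
E[Y | Y is even] = [0·0.19 + 2·0.1 + 4·0.13] / 0.42
 = 0.72 / 0.42
 = 12/7

1.7143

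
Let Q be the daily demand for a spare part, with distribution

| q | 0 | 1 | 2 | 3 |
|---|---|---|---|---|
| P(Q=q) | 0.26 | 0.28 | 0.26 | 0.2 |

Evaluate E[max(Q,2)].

2.2

E[max(Q,2)] = Σ max(q,2)·P(Q=q)
 = 2·0.26 + 2·0.28 + 2·0.26 + 3·0.2
 = 0.52 + 0.56 + 0.52 + 0.6
 = 2.2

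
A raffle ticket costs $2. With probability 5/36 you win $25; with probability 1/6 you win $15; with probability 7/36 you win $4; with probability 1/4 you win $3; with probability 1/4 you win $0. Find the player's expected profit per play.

5.5

E[payout] = 25·5/36 + 15·1/6 + 4·7/36 + 3·1/4 + 0·1/4
 = 125/36 + 5/2 + 7/9 + 3/4 + 0
 = 15/2
Net = 15/2 - 2 = 11/2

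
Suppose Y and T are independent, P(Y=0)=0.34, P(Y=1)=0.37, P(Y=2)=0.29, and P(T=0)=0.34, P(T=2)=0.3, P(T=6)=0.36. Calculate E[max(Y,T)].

E[max(Y,T)] = Σ_y Σ_t max(y,t) · P(Y=y)P(T=t)
 = 0·0.1156 + 2·0.102 + 6·0.1224 + 1·0.1258 + 2·0.111 + 6·0.1332 + 2·0.0986 + 2·0.087 + 6·0.1044
 = 0 + 0.204 + 0.7344 + 0.1258 + 0.222 + 0.7992 + 0.1972 + 0.174 + 0.6264
 = 3.083

3.083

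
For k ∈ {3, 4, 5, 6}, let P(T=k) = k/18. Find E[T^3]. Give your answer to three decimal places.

125.444

E[T^3] = Σ t^3·P(T=t)
 = 27·1/6 + 64·2/9 + 125·5/18 + 216·1/3
 = 9/2 + 128/9 + 625/18 + 72
 = 1129/9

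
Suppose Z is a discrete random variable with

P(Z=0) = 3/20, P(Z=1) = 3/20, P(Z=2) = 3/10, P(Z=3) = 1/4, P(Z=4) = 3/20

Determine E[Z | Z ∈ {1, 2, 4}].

2.25

P(Z ∈ {1, 2, 4}) = 3/20 + 3/10 + 3/20 = 3/5.
E[Z | Z ∈ {1, 2, 4}] = [1·3/20 + 2·3/10 + 4·3/20] / (3/5)
 = 27/20 / (3/5)
 = 9/4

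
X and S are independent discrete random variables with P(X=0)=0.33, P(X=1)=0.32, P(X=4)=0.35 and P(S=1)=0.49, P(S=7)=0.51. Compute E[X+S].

E[X+S] = Σ_x Σ_s (x+s) · P(X=x)P(S=s)
 = 1·0.1617 + 7·0.1683 + 2·0.1568 + 8·0.1632 + 5·0.1715 + 11·0.1785
 = 0.1617 + 1.1781 + 0.3136 + 1.3056 + 0.8575 + 1.9635
 = 5.78

5.78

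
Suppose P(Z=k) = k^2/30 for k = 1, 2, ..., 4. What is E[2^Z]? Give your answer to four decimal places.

11.5333

E[2^Z] = Σ 2^z·P(Z=z)
 = 2·1/30 + 4·2/15 + 8·3/10 + 16·8/15
 = 1/15 + 8/15 + 12/5 + 128/15
 = 173/15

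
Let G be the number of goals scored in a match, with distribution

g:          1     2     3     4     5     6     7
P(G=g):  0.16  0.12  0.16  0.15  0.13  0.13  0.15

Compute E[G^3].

E[G^3] = Σ g^3·P(G=g)
 = 1·0.16 + 8·0.12 + 27·0.16 + 64·0.15 + 125·0.13 + 216·0.13 + 343·0.15
 = 0.16 + 0.96 + 4.32 + 9.6 + 16.25 + 28.08 + 51.45
 = 110.82

110.82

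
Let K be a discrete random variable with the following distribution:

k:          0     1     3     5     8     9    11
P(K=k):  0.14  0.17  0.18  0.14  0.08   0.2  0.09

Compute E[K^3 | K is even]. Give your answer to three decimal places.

P(K is even) = 0.14 + 0.08 = 0.22.
E[K^3 | K is even] = [0·0.14 + 512·0.08] / 0.22
 = 40.96 / 0.22
 = 2048/11

186.182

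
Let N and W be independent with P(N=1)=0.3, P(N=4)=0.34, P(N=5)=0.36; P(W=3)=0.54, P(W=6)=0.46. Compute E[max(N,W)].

4.9524

E[max(N,W)] = Σ_n Σ_w max(n,w) · P(N=n)P(W=w)
 = 3·0.162 + 6·0.138 + 4·0.1836 + 6·0.1564 + 5·0.1944 + 6·0.1656
 = 0.486 + 0.828 + 0.7344 + 0.9384 + 0.972 + 0.9936
 = 4.9524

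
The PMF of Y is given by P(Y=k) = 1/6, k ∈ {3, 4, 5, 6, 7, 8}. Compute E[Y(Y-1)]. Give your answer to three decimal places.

E[Y(Y-1)] = Σ y(y-1)·P(Y=y)
 = 6·1/6 + 12·1/6 + 20·1/6 + 30·1/6 + 42·1/6 + 56·1/6
 = 1 + 2 + 10/3 + 5 + 7 + 28/3
 = 83/3

27.667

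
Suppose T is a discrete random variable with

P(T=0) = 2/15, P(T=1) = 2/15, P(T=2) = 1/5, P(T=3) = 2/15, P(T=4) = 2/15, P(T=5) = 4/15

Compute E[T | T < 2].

P(T < 2) = 2/15 + 2/15 = 4/15.
E[T | T < 2] = [0·2/15 + 1·2/15] / (4/15)
 = 2/15 / (4/15)
 = 1/2

0.5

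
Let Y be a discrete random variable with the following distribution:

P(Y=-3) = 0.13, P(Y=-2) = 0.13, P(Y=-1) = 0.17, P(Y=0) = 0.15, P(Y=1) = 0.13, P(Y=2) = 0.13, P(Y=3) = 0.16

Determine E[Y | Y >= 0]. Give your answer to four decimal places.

P(Y >= 0) = 0.15 + 0.13 + 0.13 + 0.16 = 0.57.
E[Y | Y >= 0] = [0·0.15 + 1·0.13 + 2·0.13 + 3·0.16] / 0.57
 = 0.87 / 0.57
 = 29/19

1.5263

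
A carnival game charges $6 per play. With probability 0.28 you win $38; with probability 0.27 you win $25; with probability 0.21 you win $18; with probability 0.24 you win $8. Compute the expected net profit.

17.09

E[payout] = 38·0.28 + 25·0.27 + 18·0.21 + 8·0.24
 = 10.64 + 6.75 + 3.78 + 1.92
 = 23.09
Net = 23.09 - 6 = 17.09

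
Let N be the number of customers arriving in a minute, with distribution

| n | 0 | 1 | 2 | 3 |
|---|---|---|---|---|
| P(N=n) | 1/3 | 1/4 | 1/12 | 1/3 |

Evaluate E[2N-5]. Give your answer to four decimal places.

-2.1667

E[2N-5] = Σ (2n-5)·P(N=n)
 = (-5)·1/3 + (-3)·1/4 + (-1)·1/12 + 1·1/3
 = (-5/3) + (-3/4) + (-1/12) + 1/3
 = -13/6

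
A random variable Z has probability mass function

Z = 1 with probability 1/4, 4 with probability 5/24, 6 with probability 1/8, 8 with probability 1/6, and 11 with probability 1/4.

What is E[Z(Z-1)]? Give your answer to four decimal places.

E[Z(Z-1)] = Σ z(z-1)·P(Z=z)
 = 0·1/4 + 12·5/24 + 30·1/8 + 56·1/6 + 110·1/4
 = 0 + 5/2 + 15/4 + 28/3 + 55/2
 = 517/12

43.0833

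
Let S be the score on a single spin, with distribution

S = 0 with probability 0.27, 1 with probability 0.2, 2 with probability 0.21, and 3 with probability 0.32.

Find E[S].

1.58

E[S] = Σ s·P(S=s)
 = 0·0.27 + 1·0.2 + 2·0.21 + 3·0.32
 = 0 + 0.2 + 0.42 + 0.96
 = 1.58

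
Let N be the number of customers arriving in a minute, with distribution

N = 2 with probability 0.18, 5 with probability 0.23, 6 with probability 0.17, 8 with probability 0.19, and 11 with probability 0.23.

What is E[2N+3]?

E[2N+3] = Σ (2n+3)·P(N=n)
 = 7·0.18 + 13·0.23 + 15·0.17 + 19·0.19 + 25·0.23
 = 1.26 + 2.99 + 2.55 + 3.61 + 5.75
 = 16.16

16.16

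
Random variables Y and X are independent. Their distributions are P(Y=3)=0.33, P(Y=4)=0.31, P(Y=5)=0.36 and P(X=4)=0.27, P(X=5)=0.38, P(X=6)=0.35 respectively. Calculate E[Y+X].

E[Y+X] = Σ_y Σ_x (y+x) · P(Y=y)P(X=x)
 = 7·0.0891 + 8·0.1254 + 9·0.1155 + 8·0.0837 + 9·0.1178 + 10·0.1085 + 9·0.0972 + 10·0.1368 + 11·0.126
 = 0.6237 + 1.0032 + 1.0395 + 0.6696 + 1.0602 + 1.085 + 0.8748 + 1.368 + 1.386
 = 9.11

9.11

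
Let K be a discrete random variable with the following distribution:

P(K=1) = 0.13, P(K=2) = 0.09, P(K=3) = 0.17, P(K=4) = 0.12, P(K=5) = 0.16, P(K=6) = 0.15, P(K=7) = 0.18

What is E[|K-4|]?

1.74

E[|K-4|] = Σ |k-4|·P(K=k)
 = 3·0.13 + 2·0.09 + 1·0.17 + 0·0.12 + 1·0.16 + 2·0.15 + 3·0.18
 = 0.39 + 0.18 + 0.17 + 0 + 0.16 + 0.3 + 0.54
 = 1.74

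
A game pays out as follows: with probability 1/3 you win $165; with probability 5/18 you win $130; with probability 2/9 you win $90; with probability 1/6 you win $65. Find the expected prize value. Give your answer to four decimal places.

121.9444

E[payout] = 165·1/3 + 130·5/18 + 90·2/9 + 65·1/6
 = 55 + 325/9 + 20 + 65/6
 = 2195/18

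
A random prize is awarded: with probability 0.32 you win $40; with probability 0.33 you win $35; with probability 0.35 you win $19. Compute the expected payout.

E[payout] = 40·0.32 + 35·0.33 + 19·0.35
 = 12.8 + 11.55 + 6.65
 = 31

31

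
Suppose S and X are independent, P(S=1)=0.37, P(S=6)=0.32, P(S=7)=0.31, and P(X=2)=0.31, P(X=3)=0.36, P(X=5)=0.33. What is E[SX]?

E[SX] = Σ_s Σ_x sx · P(S=s)P(X=x)
 = 2·0.1147 + 3·0.1332 + 5·0.1221 + 12·0.0992 + 18·0.1152 + 30·0.1056 + 14·0.0961 + 21·0.1116 + 35·0.1023
 = 0.2294 + 0.3996 + 0.6105 + 1.1904 + 2.0736 + 3.168 + 1.3454 + 2.3436 + 3.5805
 = 14.941

14.941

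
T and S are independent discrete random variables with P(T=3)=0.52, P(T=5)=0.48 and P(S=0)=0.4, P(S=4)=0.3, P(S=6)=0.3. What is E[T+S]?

E[T+S] = Σ_t Σ_s (t+s) · P(T=t)P(S=s)
 = 3·0.208 + 7·0.156 + 9·0.156 + 5·0.192 + 9·0.144 + 11·0.144
 = 0.624 + 1.092 + 1.404 + 0.96 + 1.296 + 1.584
 = 6.96

6.96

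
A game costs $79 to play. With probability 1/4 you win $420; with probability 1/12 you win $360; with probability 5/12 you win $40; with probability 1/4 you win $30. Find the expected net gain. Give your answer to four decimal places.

80.1667

E[payout] = 420·1/4 + 360·1/12 + 40·5/12 + 30·1/4
 = 105 + 30 + 50/3 + 15/2
 = 955/6
Net = 955/6 - 79 = 481/6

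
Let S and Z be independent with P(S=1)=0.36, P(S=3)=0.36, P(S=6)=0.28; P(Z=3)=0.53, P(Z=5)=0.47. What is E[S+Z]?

7.06

E[S+Z] = Σ_s Σ_z (s+z) · P(S=s)P(Z=z)
 = 4·0.1908 + 6·0.1692 + 6·0.1908 + 8·0.1692 + 9·0.1484 + 11·0.1316
 = 0.7632 + 1.0152 + 1.1448 + 1.3536 + 1.3356 + 1.4476
 = 7.06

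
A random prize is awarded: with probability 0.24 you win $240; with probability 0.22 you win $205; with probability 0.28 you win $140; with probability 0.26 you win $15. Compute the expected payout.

145.8

E[payout] = 240·0.24 + 205·0.22 + 140·0.28 + 15·0.26
 = 57.6 + 45.1 + 39.2 + 3.9
 = 145.8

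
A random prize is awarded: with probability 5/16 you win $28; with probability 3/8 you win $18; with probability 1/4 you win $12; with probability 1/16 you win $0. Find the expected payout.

18.5

E[payout] = 28·5/16 + 18·3/8 + 12·1/4 + 0·1/16
 = 35/4 + 27/4 + 3 + 0
 = 37/2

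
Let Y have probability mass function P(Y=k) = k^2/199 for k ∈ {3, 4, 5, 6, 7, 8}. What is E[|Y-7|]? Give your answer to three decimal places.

1.176

E[|Y-7|] = Σ |y-7|·P(Y=y)
 = 4·9/199 + 3·16/199 + 2·25/199 + 1·36/199 + 0·49/199 + 1·64/199
 = 36/199 + 48/199 + 50/199 + 36/199 + 0 + 64/199
 = 234/199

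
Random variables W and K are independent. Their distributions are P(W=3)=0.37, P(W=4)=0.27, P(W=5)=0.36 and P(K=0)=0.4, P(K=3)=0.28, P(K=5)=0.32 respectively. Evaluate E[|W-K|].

2.1964

E[|W-K|] = Σ_w Σ_k |w-k| · P(W=w)P(K=k)
 = 3·0.148 + 0·0.1036 + 2·0.1184 + 4·0.108 + 1·0.0756 + 1·0.0864 + 5·0.144 + 2·0.1008 + 0·0.1152
 = 0.444 + 0 + 0.2368 + 0.432 + 0.0756 + 0.0864 + 0.72 + 0.2016 + 0
 = 2.1964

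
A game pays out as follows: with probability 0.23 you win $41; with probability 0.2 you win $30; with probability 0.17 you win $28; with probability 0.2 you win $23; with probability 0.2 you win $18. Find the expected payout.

E[payout] = 41·0.23 + 30·0.2 + 28·0.17 + 23·0.2 + 18·0.2
 = 9.43 + 6 + 4.76 + 4.6 + 3.6
 = 28.39

28.39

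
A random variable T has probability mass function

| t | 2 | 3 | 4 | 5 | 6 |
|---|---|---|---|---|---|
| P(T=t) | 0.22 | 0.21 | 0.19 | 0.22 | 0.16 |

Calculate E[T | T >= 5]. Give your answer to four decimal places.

5.4211

P(T >= 5) = 0.22 + 0.16 = 0.38.
E[T | T >= 5] = [5·0.22 + 6·0.16] / 0.38
 = 2.06 / 0.38
 = 103/19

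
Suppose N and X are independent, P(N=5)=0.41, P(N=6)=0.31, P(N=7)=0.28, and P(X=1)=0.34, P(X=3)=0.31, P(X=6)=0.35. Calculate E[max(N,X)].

6.0135

E[max(N,X)] = Σ_n Σ_x max(n,x) · P(N=n)P(X=x)
 = 5·0.1394 + 5·0.1271 + 6·0.1435 + 6·0.1054 + 6·0.0961 + 6·0.1085 + 7·0.0952 + 7·0.0868 + 7·0.098
 = 0.697 + 0.6355 + 0.861 + 0.6324 + 0.5766 + 0.651 + 0.6664 + 0.6076 + 0.686
 = 6.0135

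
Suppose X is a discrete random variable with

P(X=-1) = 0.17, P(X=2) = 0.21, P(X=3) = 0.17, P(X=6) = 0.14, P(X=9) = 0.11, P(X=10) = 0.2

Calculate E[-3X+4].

-9.77

E[-3X+4] = Σ (-3x+4)·P(X=x)
 = 7·0.17 + (-2)·0.21 + (-5)·0.17 + (-14)·0.14 + (-23)·0.11 + (-26)·0.2
 = 1.19 + (-0.42) + (-0.85) + (-1.96) + (-2.53) + (-5.2)
 = -9.77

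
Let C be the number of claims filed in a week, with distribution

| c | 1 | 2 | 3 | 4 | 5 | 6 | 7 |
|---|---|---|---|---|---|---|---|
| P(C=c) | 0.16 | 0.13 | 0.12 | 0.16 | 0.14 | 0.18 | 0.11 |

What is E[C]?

E[C] = Σ c·P(C=c)
 = 1·0.16 + 2·0.13 + 3·0.12 + 4·0.16 + 5·0.14 + 6·0.18 + 7·0.11
 = 0.16 + 0.26 + 0.36 + 0.64 + 0.7 + 1.08 + 0.77
 = 3.97

3.97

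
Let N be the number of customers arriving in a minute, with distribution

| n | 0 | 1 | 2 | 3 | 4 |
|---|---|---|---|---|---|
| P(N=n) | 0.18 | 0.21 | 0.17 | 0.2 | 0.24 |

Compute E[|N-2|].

1.25

E[|N-2|] = Σ |n-2|·P(N=n)
 = 2·0.18 + 1·0.21 + 0·0.17 + 1·0.2 + 2·0.24
 = 0.36 + 0.21 + 0 + 0.2 + 0.48
 = 1.25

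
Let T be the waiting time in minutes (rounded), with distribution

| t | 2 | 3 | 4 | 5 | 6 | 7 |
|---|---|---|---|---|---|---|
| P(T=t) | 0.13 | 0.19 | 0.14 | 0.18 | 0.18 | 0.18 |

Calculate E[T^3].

E[T^3] = Σ t^3·P(T=t)
 = 8·0.13 + 27·0.19 + 64·0.14 + 125·0.18 + 216·0.18 + 343·0.18
 = 1.04 + 5.13 + 8.96 + 22.5 + 38.88 + 61.74
 = 138.25

138.25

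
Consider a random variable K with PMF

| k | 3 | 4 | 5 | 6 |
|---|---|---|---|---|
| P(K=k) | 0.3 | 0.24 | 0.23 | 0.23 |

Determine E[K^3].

101.89

E[K^3] = Σ k^3·P(K=k)
 = 27·0.3 + 64·0.24 + 125·0.23 + 216·0.23
 = 8.1 + 15.36 + 28.75 + 49.68
 = 101.89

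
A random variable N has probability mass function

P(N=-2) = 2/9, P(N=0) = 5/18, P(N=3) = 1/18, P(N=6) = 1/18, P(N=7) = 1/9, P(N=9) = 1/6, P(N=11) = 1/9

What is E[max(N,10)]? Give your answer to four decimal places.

E[max(N,10)] = Σ max(n,10)·P(N=n)
 = 10·2/9 + 10·5/18 + 10·1/18 + 10·1/18 + 10·1/9 + 10·1/6 + 11·1/9
 = 20/9 + 25/9 + 5/9 + 5/9 + 10/9 + 5/3 + 11/9
 = 91/9

10.1111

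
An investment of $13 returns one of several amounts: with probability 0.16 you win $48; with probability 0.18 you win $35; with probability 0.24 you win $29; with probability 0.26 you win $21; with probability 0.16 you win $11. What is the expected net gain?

E[payout] = 48·0.16 + 35·0.18 + 29·0.24 + 21·0.26 + 11·0.16
 = 7.68 + 6.3 + 6.96 + 5.46 + 1.76
 = 28.16
Net = 28.16 - 13 = 15.16

15.16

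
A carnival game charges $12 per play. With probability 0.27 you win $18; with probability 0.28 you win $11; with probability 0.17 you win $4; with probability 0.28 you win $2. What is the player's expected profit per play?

-2.82

E[payout] = 18·0.27 + 11·0.28 + 4·0.17 + 2·0.28
 = 4.86 + 3.08 + 0.68 + 0.56
 = 9.18
Net = 9.18 - 12 = -2.82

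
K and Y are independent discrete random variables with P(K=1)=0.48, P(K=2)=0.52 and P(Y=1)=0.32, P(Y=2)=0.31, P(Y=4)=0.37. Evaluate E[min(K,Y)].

1.3536

E[min(K,Y)] = Σ_k Σ_y min(k,y) · P(K=k)P(Y=y)
 = 1·0.1536 + 1·0.1488 + 1·0.1776 + 1·0.1664 + 2·0.1612 + 2·0.1924
 = 0.1536 + 0.1488 + 0.1776 + 0.1664 + 0.3224 + 0.3848
 = 1.3536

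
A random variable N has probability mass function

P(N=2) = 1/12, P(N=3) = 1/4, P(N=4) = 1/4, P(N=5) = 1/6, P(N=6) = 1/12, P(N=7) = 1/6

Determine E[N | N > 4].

6

P(N > 4) = 1/6 + 1/12 + 1/6 = 5/12.
E[N | N > 4] = [5·1/6 + 6·1/12 + 7·1/6] / (5/12)
 = 5/2 / (5/12)
 = 6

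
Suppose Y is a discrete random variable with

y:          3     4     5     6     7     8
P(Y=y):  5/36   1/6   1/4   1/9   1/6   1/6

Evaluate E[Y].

5.5

E[Y] = Σ y·P(Y=y)
 = 3·5/36 + 4·1/6 + 5·1/4 + 6·1/9 + 7·1/6 + 8·1/6
 = 5/12 + 2/3 + 5/4 + 2/3 + 7/6 + 4/3
 = 11/2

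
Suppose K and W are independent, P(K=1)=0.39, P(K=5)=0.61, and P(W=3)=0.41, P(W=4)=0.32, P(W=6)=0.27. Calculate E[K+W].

7.57

E[K+W] = Σ_k Σ_w (k+w) · P(K=k)P(W=w)
 = 4·0.1599 + 5·0.1248 + 7·0.1053 + 8·0.2501 + 9·0.1952 + 11·0.1647
 = 0.6396 + 0.624 + 0.7371 + 2.0008 + 1.7568 + 1.8117
 = 7.57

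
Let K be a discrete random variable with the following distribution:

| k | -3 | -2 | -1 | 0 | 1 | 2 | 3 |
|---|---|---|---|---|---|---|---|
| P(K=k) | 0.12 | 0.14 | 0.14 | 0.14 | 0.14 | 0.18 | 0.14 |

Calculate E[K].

0.14

E[K] = Σ k·P(K=k)
 = (-3)·0.12 + (-2)·0.14 + (-1)·0.14 + 0·0.14 + 1·0.14 + 2·0.18 + 3·0.14
 = (-0.36) + (-0.28) + (-0.14) + 0 + 0.14 + 0.36 + 0.42
 = 0.14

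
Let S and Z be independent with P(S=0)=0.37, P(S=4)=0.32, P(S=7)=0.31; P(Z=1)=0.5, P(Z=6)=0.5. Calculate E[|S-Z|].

E[|S-Z|] = Σ_s Σ_z |s-z| · P(S=s)P(Z=z)
 = 1·0.185 + 6·0.185 + 3·0.16 + 2·0.16 + 6·0.155 + 1·0.155
 = 0.185 + 1.11 + 0.48 + 0.32 + 0.93 + 0.155
 = 3.18

3.18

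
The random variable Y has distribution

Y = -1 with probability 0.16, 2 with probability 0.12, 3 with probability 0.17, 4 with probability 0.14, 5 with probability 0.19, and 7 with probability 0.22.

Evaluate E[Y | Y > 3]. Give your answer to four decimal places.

5.5455

P(Y > 3) = 0.14 + 0.19 + 0.22 = 0.55.
E[Y | Y > 3] = [4·0.14 + 5·0.19 + 7·0.22] / 0.55
 = 3.05 / 0.55
 = 61/11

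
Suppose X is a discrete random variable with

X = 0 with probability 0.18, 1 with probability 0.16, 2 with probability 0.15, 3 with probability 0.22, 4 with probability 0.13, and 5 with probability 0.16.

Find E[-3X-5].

E[-3X-5] = Σ (-3x-5)·P(X=x)
 = (-5)·0.18 + (-8)·0.16 + (-11)·0.15 + (-14)·0.22 + (-17)·0.13 + (-20)·0.16
 = (-0.9) + (-1.28) + (-1.65) + (-3.08) + (-2.21) + (-3.2)
 = -12.32

-12.32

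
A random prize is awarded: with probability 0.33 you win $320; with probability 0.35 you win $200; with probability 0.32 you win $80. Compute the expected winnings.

201.2

E[payout] = 320·0.33 + 200·0.35 + 80·0.32
 = 105.6 + 70 + 25.6
 = 201.2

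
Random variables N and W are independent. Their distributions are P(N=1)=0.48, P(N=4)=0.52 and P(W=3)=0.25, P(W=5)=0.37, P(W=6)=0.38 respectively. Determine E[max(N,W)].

5.01

E[max(N,W)] = Σ_n Σ_w max(n,w) · P(N=n)P(W=w)
 = 3·0.12 + 5·0.1776 + 6·0.1824 + 4·0.13 + 5·0.1924 + 6·0.1976
 = 0.36 + 0.888 + 1.0944 + 0.52 + 0.962 + 1.1856
 = 5.01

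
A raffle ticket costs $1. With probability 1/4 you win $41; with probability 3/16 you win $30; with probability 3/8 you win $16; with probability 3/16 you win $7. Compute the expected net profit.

E[payout] = 41·1/4 + 30·3/16 + 16·3/8 + 7·3/16
 = 41/4 + 45/8 + 6 + 21/16
 = 371/16
Net = 371/16 - 1 = 355/16

22.1875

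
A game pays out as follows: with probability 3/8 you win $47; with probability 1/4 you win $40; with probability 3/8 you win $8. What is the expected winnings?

30.625

E[payout] = 47·3/8 + 40·1/4 + 8·3/8
 = 141/8 + 10 + 3
 = 245/8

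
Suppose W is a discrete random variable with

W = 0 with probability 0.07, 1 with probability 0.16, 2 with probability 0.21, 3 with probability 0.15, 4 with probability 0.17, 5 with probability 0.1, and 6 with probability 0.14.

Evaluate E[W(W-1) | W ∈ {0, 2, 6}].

P(W ∈ {0, 2, 6}) = 0.07 + 0.21 + 0.14 = 0.42.
E[W(W-1) | W ∈ {0, 2, 6}] = [0·0.07 + 2·0.21 + 30·0.14] / 0.42
 = 4.62 / 0.42
 = 11

11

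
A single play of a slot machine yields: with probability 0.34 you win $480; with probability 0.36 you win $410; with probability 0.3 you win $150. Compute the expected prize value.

E[payout] = 480·0.34 + 410·0.36 + 150·0.3
 = 163.2 + 147.6 + 45
 = 355.8

355.8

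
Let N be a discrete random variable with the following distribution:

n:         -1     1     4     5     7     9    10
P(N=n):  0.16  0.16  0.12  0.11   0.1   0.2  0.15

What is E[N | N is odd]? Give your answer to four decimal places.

P(N is odd) = 0.16 + 0.16 + 0.11 + 0.1 + 0.2 = 0.73.
E[N | N is odd] = [(-1)·0.16 + 1·0.16 + 5·0.11 + 7·0.1 + 9·0.2] / 0.73
 = 3.05 / 0.73
 = 305/73

4.1781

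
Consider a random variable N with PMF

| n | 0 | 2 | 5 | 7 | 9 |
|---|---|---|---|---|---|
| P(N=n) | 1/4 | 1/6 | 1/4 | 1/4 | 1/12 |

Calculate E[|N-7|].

3.25

E[|N-7|] = Σ |n-7|·P(N=n)
 = 7·1/4 + 5·1/6 + 2·1/4 + 0·1/4 + 2·1/12
 = 7/4 + 5/6 + 1/2 + 0 + 1/6
 = 13/4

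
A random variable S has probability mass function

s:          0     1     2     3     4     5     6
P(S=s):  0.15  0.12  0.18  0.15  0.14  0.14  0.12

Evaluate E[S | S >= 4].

P(S >= 4) = 0.14 + 0.14 + 0.12 = 0.4.
E[S | S >= 4] = [4·0.14 + 5·0.14 + 6·0.12] / 0.4
 = 1.98 / 0.4
 = 99/20

4.95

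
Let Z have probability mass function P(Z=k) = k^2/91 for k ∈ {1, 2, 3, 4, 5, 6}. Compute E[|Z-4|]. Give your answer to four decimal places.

E[|Z-4|] = Σ |z-4|·P(Z=z)
 = 3·1/91 + 2·4/91 + 1·9/91 + 0·16/91 + 1·25/91 + 2·36/91
 = 3/91 + 8/91 + 9/91 + 0 + 25/91 + 72/91
 = 9/7

1.2857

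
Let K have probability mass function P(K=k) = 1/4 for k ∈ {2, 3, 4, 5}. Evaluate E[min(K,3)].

2.75

E[min(K,3)] = Σ min(k,3)·P(K=k)
 = 2·1/4 + 3·1/4 + 3·1/4 + 3·1/4
 = 1/2 + 3/4 + 3/4 + 3/4
 = 11/4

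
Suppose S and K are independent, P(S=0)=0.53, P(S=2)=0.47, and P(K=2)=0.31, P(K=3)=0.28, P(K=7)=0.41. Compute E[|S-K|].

3.39

E[|S-K|] = Σ_s Σ_k |s-k| · P(S=s)P(K=k)
 = 2·0.1643 + 3·0.1484 + 7·0.2173 + 0·0.1457 + 1·0.1316 + 5·0.1927
 = 0.3286 + 0.4452 + 1.5211 + 0 + 0.1316 + 0.9635
 = 3.39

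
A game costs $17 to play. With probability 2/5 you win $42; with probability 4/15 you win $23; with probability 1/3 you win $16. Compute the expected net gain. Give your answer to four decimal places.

11.2667

E[payout] = 42·2/5 + 23·4/15 + 16·1/3
 = 84/5 + 92/15 + 16/3
 = 424/15
Net = 424/15 - 17 = 169/15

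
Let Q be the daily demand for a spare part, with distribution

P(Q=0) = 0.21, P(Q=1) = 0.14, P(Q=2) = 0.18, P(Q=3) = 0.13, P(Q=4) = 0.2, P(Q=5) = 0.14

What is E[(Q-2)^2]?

E[(Q-2)^2] = Σ (q-2)^2·P(Q=q)
 = 4·0.21 + 1·0.14 + 0·0.18 + 1·0.13 + 4·0.2 + 9·0.14
 = 0.84 + 0.14 + 0 + 0.13 + 0.8 + 1.26
 = 3.17

3.17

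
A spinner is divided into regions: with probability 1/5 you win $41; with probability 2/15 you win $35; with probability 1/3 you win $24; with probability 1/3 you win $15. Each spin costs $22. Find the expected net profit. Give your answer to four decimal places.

E[payout] = 41·1/5 + 35·2/15 + 24·1/3 + 15·1/3
 = 41/5 + 14/3 + 8 + 5
 = 388/15
Net = 388/15 - 22 = 58/15

3.8667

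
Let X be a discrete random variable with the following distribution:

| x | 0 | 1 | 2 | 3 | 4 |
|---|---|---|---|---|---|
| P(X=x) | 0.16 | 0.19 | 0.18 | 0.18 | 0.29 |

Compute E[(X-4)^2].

E[(X-4)^2] = Σ (x-4)^2·P(X=x)
 = 16·0.16 + 9·0.19 + 4·0.18 + 1·0.18 + 0·0.29
 = 2.56 + 1.71 + 0.72 + 0.18 + 0
 = 5.17

5.17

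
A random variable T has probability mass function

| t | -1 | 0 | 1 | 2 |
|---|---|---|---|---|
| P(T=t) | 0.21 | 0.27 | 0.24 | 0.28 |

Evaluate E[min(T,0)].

E[min(T,0)] = Σ min(t,0)·P(T=t)
 = (-1)·0.21 + 0·0.27 + 0·0.24 + 0·0.28
 = (-0.21) + 0 + 0 + 0
 = -0.21

-0.21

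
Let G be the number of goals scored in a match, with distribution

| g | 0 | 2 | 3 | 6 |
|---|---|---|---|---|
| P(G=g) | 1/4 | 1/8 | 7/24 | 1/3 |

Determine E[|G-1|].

2.625

E[|G-1|] = Σ |g-1|·P(G=g)
 = 1·1/4 + 1·1/8 + 2·7/24 + 5·1/3
 = 1/4 + 1/8 + 7/12 + 5/3
 = 21/8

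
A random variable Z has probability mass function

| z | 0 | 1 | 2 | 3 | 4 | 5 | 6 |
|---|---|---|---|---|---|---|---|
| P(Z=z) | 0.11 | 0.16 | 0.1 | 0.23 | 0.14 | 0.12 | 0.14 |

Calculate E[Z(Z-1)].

9.86

E[Z(Z-1)] = Σ z(z-1)·P(Z=z)
 = 0·0.11 + 0·0.16 + 2·0.1 + 6·0.23 + 12·0.14 + 20·0.12 + 30·0.14
 = 0 + 0 + 0.2 + 1.38 + 1.68 + 2.4 + 4.2
 = 9.86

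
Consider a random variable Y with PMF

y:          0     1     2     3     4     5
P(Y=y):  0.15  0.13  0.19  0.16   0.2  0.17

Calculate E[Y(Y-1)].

7.14

E[Y(Y-1)] = Σ y(y-1)·P(Y=y)
 = 0·0.15 + 0·0.13 + 2·0.19 + 6·0.16 + 12·0.2 + 20·0.17
 = 0 + 0 + 0.38 + 0.96 + 2.4 + 3.4
 = 7.14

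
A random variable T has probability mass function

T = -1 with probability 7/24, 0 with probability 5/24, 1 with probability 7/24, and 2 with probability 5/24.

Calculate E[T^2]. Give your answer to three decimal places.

E[T^2] = Σ t^2·P(T=t)
 = 1·7/24 + 0·5/24 + 1·7/24 + 4·5/24
 = 7/24 + 0 + 7/24 + 5/6
 = 17/12

1.417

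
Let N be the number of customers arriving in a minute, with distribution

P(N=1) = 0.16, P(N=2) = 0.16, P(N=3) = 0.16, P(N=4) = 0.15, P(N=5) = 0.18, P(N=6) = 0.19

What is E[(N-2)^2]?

E[(N-2)^2] = Σ (n-2)^2·P(N=n)
 = 1·0.16 + 0·0.16 + 1·0.16 + 4·0.15 + 9·0.18 + 16·0.19
 = 0.16 + 0 + 0.16 + 0.6 + 1.62 + 3.04
 = 5.58

5.58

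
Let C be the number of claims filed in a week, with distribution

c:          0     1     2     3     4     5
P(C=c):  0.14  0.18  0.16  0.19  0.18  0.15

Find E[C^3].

36.86

E[C^3] = Σ c^3·P(C=c)
 = 0·0.14 + 1·0.18 + 8·0.16 + 27·0.19 + 64·0.18 + 125·0.15
 = 0 + 0.18 + 1.28 + 5.13 + 11.52 + 18.75
 = 36.86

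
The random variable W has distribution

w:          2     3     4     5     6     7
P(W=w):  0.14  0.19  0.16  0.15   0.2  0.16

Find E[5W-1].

21.8

E[5W-1] = Σ (5w-1)·P(W=w)
 = 9·0.14 + 14·0.19 + 19·0.16 + 24·0.15 + 29·0.2 + 34·0.16
 = 1.26 + 2.66 + 3.04 + 3.6 + 5.8 + 5.44
 = 21.8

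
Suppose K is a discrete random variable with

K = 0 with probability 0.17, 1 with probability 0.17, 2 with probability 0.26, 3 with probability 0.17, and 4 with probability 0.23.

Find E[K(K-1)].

E[K(K-1)] = Σ k(k-1)·P(K=k)
 = 0·0.17 + 0·0.17 + 2·0.26 + 6·0.17 + 12·0.23
 = 0 + 0 + 0.52 + 1.02 + 2.76
 = 4.3

4.3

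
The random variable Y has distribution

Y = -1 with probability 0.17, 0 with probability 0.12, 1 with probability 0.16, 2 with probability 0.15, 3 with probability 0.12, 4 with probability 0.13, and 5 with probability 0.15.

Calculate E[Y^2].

E[Y^2] = Σ y^2·P(Y=y)
 = 1·0.17 + 0·0.12 + 1·0.16 + 4·0.15 + 9·0.12 + 16·0.13 + 25·0.15
 = 0.17 + 0 + 0.16 + 0.6 + 1.08 + 2.08 + 3.75
 = 7.84

7.84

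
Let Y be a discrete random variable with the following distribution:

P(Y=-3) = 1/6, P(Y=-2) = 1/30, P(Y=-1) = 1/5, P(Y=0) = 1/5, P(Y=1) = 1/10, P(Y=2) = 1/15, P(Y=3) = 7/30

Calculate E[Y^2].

E[Y^2] = Σ y^2·P(Y=y)
 = 9·1/6 + 4·1/30 + 1·1/5 + 0·1/5 + 1·1/10 + 4·1/15 + 9·7/30
 = 3/2 + 2/15 + 1/5 + 0 + 1/10 + 4/15 + 21/10
 = 43/10

4.3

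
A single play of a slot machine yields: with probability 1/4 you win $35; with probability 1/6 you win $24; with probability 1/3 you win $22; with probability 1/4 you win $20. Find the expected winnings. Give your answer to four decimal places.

25.0833

E[payout] = 35·1/4 + 24·1/6 + 22·1/3 + 20·1/4
 = 35/4 + 4 + 22/3 + 5
 = 301/12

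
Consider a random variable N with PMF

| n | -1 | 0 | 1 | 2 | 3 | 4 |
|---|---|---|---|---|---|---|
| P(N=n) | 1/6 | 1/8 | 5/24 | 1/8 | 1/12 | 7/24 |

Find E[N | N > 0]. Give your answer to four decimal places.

P(N > 0) = 5/24 + 1/8 + 1/12 + 7/24 = 17/24.
E[N | N > 0] = [1·5/24 + 2·1/8 + 3·1/12 + 4·7/24] / (17/24)
 = 15/8 / (17/24)
 = 45/17

2.6471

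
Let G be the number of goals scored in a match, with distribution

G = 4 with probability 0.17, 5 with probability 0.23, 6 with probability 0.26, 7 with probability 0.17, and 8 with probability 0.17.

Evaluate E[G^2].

37.04

E[G^2] = Σ g^2·P(G=g)
 = 16·0.17 + 25·0.23 + 36·0.26 + 49·0.17 + 64·0.17
 = 2.72 + 5.75 + 9.36 + 8.33 + 10.88
 = 37.04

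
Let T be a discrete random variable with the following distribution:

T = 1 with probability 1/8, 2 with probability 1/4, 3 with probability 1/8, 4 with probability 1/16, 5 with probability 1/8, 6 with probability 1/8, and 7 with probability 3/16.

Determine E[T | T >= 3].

5.3

P(T >= 3) = 1/8 + 1/16 + 1/8 + 1/8 + 3/16 = 5/8.
E[T | T >= 3] = [3·1/8 + 4·1/16 + 5·1/8 + 6·1/8 + 7·3/16] / (5/8)
 = 53/16 / (5/8)
 = 53/10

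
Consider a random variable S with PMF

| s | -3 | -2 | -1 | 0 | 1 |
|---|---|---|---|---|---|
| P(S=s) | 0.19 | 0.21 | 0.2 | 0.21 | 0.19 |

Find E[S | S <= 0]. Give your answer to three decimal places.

-1.469

P(S <= 0) = 0.19 + 0.21 + 0.2 + 0.21 = 0.81.
E[S | S <= 0] = [(-3)·0.19 + (-2)·0.21 + (-1)·0.2 + 0·0.21] / 0.81
 = -1.19 / 0.81
 = -119/81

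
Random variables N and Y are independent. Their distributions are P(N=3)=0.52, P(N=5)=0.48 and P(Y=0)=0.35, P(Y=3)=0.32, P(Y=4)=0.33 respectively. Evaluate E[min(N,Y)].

E[min(N,Y)] = Σ_n Σ_y min(n,y) · P(N=n)P(Y=y)
 = 0·0.182 + 3·0.1664 + 3·0.1716 + 0·0.168 + 3·0.1536 + 4·0.1584
 = 0 + 0.4992 + 0.5148 + 0 + 0.4608 + 0.6336
 = 2.1084

2.1084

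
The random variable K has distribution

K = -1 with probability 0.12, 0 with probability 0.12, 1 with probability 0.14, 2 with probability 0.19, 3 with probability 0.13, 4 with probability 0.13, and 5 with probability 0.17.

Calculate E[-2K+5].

E[-2K+5] = Σ (-2k+5)·P(K=k)
 = 7·0.12 + 5·0.12 + 3·0.14 + 1·0.19 + (-1)·0.13 + (-3)·0.13 + (-5)·0.17
 = 0.84 + 0.6 + 0.42 + 0.19 + (-0.13) + (-0.39) + (-0.85)
 = 0.68

0.68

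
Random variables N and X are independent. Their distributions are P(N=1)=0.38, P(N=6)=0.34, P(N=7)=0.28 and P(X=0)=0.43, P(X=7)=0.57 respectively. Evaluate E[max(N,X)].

E[max(N,X)] = Σ_n Σ_x max(n,x) · P(N=n)P(X=x)
 = 1·0.1634 + 7·0.2166 + 6·0.1462 + 7·0.1938 + 7·0.1204 + 7·0.1596
 = 0.1634 + 1.5162 + 0.8772 + 1.3566 + 0.8428 + 1.1172
 = 5.8734

5.8734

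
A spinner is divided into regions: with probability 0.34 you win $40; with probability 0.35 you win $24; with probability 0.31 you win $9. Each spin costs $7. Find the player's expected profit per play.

17.79

E[payout] = 40·0.34 + 24·0.35 + 9·0.31
 = 13.6 + 8.4 + 2.79
 = 24.79
Net = 24.79 - 7 = 17.79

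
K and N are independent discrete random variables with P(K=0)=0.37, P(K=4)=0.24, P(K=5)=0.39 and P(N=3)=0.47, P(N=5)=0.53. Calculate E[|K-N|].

E[|K-N|] = Σ_k Σ_n |k-n| · P(K=k)P(N=n)
 = 3·0.1739 + 5·0.1961 + 1·0.1128 + 1·0.1272 + 2·0.1833 + 0·0.2067
 = 0.5217 + 0.9805 + 0.1128 + 0.1272 + 0.3666 + 0
 = 2.1088

2.1088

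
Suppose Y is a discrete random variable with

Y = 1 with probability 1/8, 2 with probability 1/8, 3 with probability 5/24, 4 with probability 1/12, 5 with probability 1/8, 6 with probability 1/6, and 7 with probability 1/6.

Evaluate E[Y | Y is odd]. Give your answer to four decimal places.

P(Y is odd) = 1/8 + 5/24 + 1/8 + 1/6 = 5/8.
E[Y | Y is odd] = [1·1/8 + 3·5/24 + 5·1/8 + 7·1/6] / (5/8)
 = 61/24 / (5/8)
 = 61/15

4.0667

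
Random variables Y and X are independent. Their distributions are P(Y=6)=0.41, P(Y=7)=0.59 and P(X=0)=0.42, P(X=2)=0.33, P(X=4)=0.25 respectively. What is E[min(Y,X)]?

E[min(Y,X)] = Σ_y Σ_x min(y,x) · P(Y=y)P(X=x)
 = 0·0.1722 + 2·0.1353 + 4·0.1025 + 0·0.2478 + 2·0.1947 + 4·0.1475
 = 0 + 0.2706 + 0.41 + 0 + 0.3894 + 0.59
 = 1.66

1.66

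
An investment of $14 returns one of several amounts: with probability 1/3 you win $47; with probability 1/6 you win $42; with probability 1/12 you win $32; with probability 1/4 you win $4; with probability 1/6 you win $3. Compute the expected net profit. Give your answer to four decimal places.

E[payout] = 47·1/3 + 42·1/6 + 32·1/12 + 4·1/4 + 3·1/6
 = 47/3 + 7 + 8/3 + 1 + 1/2
 = 161/6
Net = 161/6 - 14 = 77/6

12.8333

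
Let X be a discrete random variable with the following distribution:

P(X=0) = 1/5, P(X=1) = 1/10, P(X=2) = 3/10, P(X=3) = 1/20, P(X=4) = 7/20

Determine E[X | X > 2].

3.875

P(X > 2) = 1/20 + 7/20 = 2/5.
E[X | X > 2] = [3·1/20 + 4·7/20] / (2/5)
 = 31/20 / (2/5)
 = 31/8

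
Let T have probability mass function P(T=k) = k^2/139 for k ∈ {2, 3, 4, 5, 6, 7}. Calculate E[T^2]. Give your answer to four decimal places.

E[T^2] = Σ t^2·P(T=t)
 = 4·4/139 + 9·9/139 + 16·16/139 + 25·25/139 + 36·36/139 + 49·49/139
 = 16/139 + 81/139 + 256/139 + 625/139 + 1296/139 + 2401/139
 = 4675/139

33.6331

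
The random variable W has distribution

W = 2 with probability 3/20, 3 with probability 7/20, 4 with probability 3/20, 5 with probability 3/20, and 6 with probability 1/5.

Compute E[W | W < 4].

2.7

P(W < 4) = 3/20 + 7/20 = 1/2.
E[W | W < 4] = [2·3/20 + 3·7/20] / (1/2)
 = 27/20 / (1/2)
 = 27/10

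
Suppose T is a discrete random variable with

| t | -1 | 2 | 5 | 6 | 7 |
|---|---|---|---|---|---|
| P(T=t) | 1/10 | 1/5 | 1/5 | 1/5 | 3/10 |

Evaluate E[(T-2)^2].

13.4

E[(T-2)^2] = Σ (t-2)^2·P(T=t)
 = 9·1/10 + 0·1/5 + 9·1/5 + 16·1/5 + 25·3/10
 = 9/10 + 0 + 9/5 + 16/5 + 15/2
 = 67/5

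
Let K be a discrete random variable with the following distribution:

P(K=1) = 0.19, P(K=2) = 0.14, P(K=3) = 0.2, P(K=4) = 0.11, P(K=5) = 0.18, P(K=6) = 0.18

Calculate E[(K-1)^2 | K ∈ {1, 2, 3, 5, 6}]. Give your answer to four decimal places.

9.3483

P(K ∈ {1, 2, 3, 5, 6}) = 0.19 + 0.14 + 0.2 + 0.18 + 0.18 = 0.89.
E[(K-1)^2 | K ∈ {1, 2, 3, 5, 6}] = [0·0.19 + 1·0.14 + 4·0.2 + 16·0.18 + 25·0.18] / 0.89
 = 8.32 / 0.89
 = 832/89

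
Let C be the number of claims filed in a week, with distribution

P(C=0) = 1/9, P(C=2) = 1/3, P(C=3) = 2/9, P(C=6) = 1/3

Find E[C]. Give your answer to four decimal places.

E[C] = Σ c·P(C=c)
 = 0·1/9 + 2·1/3 + 3·2/9 + 6·1/3
 = 0 + 2/3 + 2/3 + 2
 = 10/3

3.3333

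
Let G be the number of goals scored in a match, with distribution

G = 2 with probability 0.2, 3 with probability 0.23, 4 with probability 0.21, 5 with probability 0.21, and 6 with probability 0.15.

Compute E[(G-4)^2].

1.84

E[(G-4)^2] = Σ (g-4)^2·P(G=g)
 = 4·0.2 + 1·0.23 + 0·0.21 + 1·0.21 + 4·0.15
 = 0.8 + 0.23 + 0 + 0.21 + 0.6
 = 1.84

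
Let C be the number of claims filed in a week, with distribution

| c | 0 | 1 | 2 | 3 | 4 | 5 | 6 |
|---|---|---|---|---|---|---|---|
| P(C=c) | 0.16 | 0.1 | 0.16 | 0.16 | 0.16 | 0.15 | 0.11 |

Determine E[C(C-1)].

9.5

E[C(C-1)] = Σ c(c-1)·P(C=c)
 = 0·0.16 + 0·0.1 + 2·0.16 + 6·0.16 + 12·0.16 + 20·0.15 + 30·0.11
 = 0 + 0 + 0.32 + 0.96 + 1.92 + 3 + 3.3
 = 9.5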